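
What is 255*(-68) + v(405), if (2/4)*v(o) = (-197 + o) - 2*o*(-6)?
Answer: -7204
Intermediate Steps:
v(o) = -394 + 26*o (v(o) = 2*((-197 + o) - 2*o*(-6)) = 2*((-197 + o) + 12*o) = 2*(-197 + 13*o) = -394 + 26*o)
255*(-68) + v(405) = 255*(-68) + (-394 + 26*405) = -17340 + (-394 + 10530) = -17340 + 10136 = -7204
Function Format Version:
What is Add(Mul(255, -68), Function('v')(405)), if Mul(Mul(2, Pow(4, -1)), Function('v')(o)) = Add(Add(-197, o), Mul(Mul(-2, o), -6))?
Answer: -7204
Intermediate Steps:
Function('v')(o) = Add(-394, Mul(26, o)) (Function('v')(o) = Mul(2, Add(Add(-197, o), Mul(Mul(-2, o), -6))) = Mul(2, Add(Add(-197, o), Mul(12, o))) = Mul(2, Add(-197, Mul(13, o))) = Add(-394, Mul(26, o)))
Add(Mul(255, -68), Function('v')(405)) = Add(Mul(255, -68), Add(-394, Mul(26, 405))) = Add(-17340, Add(-394, 10530)) = Add(-17340, 10136) = -7204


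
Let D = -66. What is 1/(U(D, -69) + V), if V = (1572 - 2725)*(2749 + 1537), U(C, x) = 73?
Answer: -1/4941685 ≈ -2.0236e-7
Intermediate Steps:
V = -4941758 (V = -1153*4286 = -4941758)
1/(U(D, -69) + V) = 1/(73 - 4941758) = 1/(-4941685) = -1/4941685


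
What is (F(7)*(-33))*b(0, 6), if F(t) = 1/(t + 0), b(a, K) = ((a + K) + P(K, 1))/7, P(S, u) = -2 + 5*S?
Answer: -1122/49 ≈ -22.898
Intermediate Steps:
b(a, K) = -2/7 + a/7 + 6*K/7 (b(a, K) = ((a + K) + (-2 + 5*K))/7 = ((K + a) + (-2 + 5*K))*(1/7) = (-2 + a + 6*K)*(1/7) = -2/7 + a/7 + 6*K/7)
F(t) = 1/t
(F(7)*(-33))*b(0, 6) = (-33/7)*(-2/7 + (1/7)*0 + (6/7)*6) = ((1/7)*(-33))*(-2/7 + 0 + 36/7) = -33/7*34/7 = -1122/49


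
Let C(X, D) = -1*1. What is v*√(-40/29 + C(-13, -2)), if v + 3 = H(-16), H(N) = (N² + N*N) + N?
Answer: 17*I*√2001 ≈ 760.45*I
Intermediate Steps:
H(N) = N + 2*N² (H(N) = (N² + N²) + N = 2*N² + N = N + 2*N²)
C(X, D) = -1
v = 493 (v = -3 - 16*(1 + 2*(-16)) = -3 - 16*(1 - 32) = -3 - 16*(-31) = -3 + 496 = 493)
v*√(-40/29 + C(-13, -2)) = 493*√(-40/29 - 1) = 493*√(-69/29) = 493*(I*√2001/29) = 17*I*√2001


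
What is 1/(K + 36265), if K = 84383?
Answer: 1/120648 ≈ 8.2886e-6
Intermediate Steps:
1/(K + 36265) = 1/(84383 + 36265) = 1/120648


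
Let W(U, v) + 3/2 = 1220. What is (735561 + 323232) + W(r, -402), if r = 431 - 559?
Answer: 2120023/2 ≈ 1.0600e+6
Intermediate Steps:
r = -128
W(U, v) = 2437/2 (W(U, v) = -3/2 + 1220 = 2437/2)
(735561 + 323232) + W(r, -402) = (735561 + 323232) + 2437/2 = 1058793 + 2437/2 = 2120023/2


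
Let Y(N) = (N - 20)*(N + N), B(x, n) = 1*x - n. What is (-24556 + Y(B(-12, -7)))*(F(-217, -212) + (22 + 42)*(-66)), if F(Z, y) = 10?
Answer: 102425484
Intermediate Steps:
B(x, n) = x - n
Y(N) = 2*N*(-20 + N) (Y(N) = (-20 + N)*(2*N) = 2*N*(-20 + N))
(-24556 + Y(B(-12, -7)))*(F(-217, -212) + (22 + 42)*(-66)) = (-24556 + 2*(-12 - 1*(-7))*(-20 + (-12 - 1*(-7))))*(10 + (22 + 42)*(-66)) = (-24556 + 2*(-12 + 7)*(-20 + (-12 + 7)))*(10 + 64*(-66)) = (-24556 + 2*(-5)*(-20 - 5))*(10 - 4224) = (-24556 + 2*(-5)*(-25))*(-4214) = (-24556 + 250)*(-4214) = -24306*(-4214) = 102425484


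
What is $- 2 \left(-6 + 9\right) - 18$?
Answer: $-24$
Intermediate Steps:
$- 2 \left(-6 + 9\right) - 18 = \left(-2\right) 3 - 18 = -6 - 18 = -24$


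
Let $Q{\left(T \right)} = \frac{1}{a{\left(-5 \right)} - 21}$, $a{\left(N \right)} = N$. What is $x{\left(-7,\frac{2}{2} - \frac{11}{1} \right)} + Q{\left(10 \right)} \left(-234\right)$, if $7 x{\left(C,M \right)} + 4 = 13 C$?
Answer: $- \frac{32}{7} \approx -4.5714$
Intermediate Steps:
$x{\left(C,M \right)} = - \frac{4}{7} + \frac{13 C}{7}$
$Q{\left(T \right)} = - \frac{1}{26}$ ($Q{\left(T \right)} = \frac{1}{-5 - 21} = \frac{1}{-26} = - \frac{1}{26}$)
$x{\left(-7,\frac{2}{2} - \frac{11}{1} \right)} + Q{\left(10 \right)} \left(-234\right) = \left(- \frac{4}{7} + \frac{13}{7} \left(-7\right)\right) - -9 = \left(- \frac{4}{7} - 13\right) + 9 = - \frac{95}{7} + 9 = - \frac{32}{7}$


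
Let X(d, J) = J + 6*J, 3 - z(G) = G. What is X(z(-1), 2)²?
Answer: 196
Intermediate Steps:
z(G) = 3 - G
X(d, J) = 7*J
X(z(-1), 2)² = (7*2)² = 14² = 196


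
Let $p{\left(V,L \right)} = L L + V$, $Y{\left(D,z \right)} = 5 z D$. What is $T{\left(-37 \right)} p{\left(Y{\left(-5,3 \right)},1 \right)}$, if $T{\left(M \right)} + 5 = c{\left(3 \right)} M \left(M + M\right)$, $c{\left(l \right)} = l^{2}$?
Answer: $-1823138$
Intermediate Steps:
$Y{\left(D,z \right)} = 5 D z$
$p{\left(V,L \right)} = V + L^{2}$ ($p{\left(V,L \right)} = L^{2} + V = V + L^{2}$)
$T{\left(M \right)} = -5 + 18 M^{2}$ ($T{\left(M \right)} = -5 + 3^{2} M \left(M + M\right) = -5 + 9 M 2 M = -5 + 18 M^{2}$)
$T{\left(-37 \right)} p{\left(Y{\left(-5,3 \right)},1 \right)} = \left(-5 + 18 \left(-37\right)^{2}\right) \left(5 \left(-5\right) 3 + 1^{2}\right) = \left(-5 + 18 \cdot 1369\right) \left(-75 + 1\right) = \left(-5 + 24642\right) \left(-74\right) = 24637 \left(-74\right) = -1823138$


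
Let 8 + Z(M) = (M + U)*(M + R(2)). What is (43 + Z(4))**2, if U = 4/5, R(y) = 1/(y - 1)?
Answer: 3481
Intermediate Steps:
R(y) = 1/(-1 + y)
U = 4/5 (U = 4*(1/5) = 4/5 ≈ 0.80000)
Z(M) = -8 + (1 + M)*(4/5 + M) (Z(M) = -8 + (M + 4/5)*(M + 1/(-1 + 2)) = -8 + (4/5 + M)*(M + 1/1) = -8 + (4/5 + M)*(M + 1) = -8 + (4/5 + M)*(1 + M) = -8 + (1 + M)*(4/5 + M))
(43 + Z(4))**2 = (43 + (-36/5 + 4**2 + (9/5)*4))**2 = (43 + (-36/5 + 16 + 36/5))**2 = (43 + 16)**2 = 59**2 = 3481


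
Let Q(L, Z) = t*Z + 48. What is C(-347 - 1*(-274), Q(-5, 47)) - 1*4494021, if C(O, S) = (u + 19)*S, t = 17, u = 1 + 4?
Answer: -4473693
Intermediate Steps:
u = 5
Q(L, Z) = 48 + 17*Z (Q(L, Z) = 17*Z + 48 = 48 + 17*Z)
C(O, S) = 24*S (C(O, S) = (5 + 19)*S = 24*S)
C(-347 - 1*(-274), Q(-5, 47)) - 1*4494021 = 24*(48 + 17*47) - 1*4494021 = 24*(48 + 799) - 4494021 = 24*847 - 4494021 = 20328 - 4494021 = -4473693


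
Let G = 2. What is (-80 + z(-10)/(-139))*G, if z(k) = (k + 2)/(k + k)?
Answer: -111204/695 ≈ -160.01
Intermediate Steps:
z(k) = (2 + k)/(2*k) (z(k) = (2 + k)/((2*k)) = (2 + k)*(1/(2*k)) = (2 + k)/(2*k))
(-80 + z(-10)/(-139))*G = (-80 + ((½)*(2 - 10)/(-10))/(-139))*2 = (-80 + ((½)*(-⅒)*(-8))*(-1/139))*2 = (-80 + (⅖)*(-1/139))*2 = (-80 - 2/695)*2 = -55602/695*2 = -111204/695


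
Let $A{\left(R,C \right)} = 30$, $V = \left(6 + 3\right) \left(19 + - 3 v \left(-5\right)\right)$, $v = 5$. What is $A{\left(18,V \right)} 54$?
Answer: $1620$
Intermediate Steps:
$V = 846$ ($V = \left(6 + 3\right) \left(19 + \left(-3\right) 5 \left(-5\right)\right) = 9 \left(19 - -75\right) = 9 \left(19 + 75\right) = 9 \cdot 94 = 846$)
$A{\left(18,V \right)} 54 = 30 \cdot 54 = 1620$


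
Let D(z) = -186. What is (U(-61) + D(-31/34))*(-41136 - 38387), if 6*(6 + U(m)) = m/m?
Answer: 91530973/6 ≈ 1.5255e+7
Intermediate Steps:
U(m) = -35/6 (U(m) = -6 + (m/m)/6 = -6 + (⅙)*1 = -6 + ⅙ = -35/6)
(U(-61) + D(-31/34))*(-41136 - 38387) = (-35/6 - 186)*(-41136 - 38387) = -1151/6*(-79523) = 91530973/6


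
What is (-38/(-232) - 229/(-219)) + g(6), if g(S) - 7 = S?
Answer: 360977/25404 ≈ 14.209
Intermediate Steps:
g(S) = 7 + S
(-38/(-232) - 229/(-219)) + g(6) = (-38/(-232) - 229/(-219)) + (7 + 6) = (-38*(-1/232) - 229*(-1/219)) + 13 = (19/116 + 229/219) + 13 = 30725/25404 + 13 = 360977/25404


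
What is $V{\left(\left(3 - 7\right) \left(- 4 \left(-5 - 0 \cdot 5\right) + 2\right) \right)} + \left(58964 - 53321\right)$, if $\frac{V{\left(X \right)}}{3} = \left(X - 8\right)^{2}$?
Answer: $33291$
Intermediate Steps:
$V{\left(X \right)} = 3 \left(-8 + X\right)^{2}$ ($V{\left(X \right)} = 3 \left(X - 8\right)^{2} = 3 \left(-8 + X\right)^{2}$)
$V{\left(\left(3 - 7\right) \left(- 4 \left(-5 - 0 \cdot 5\right) + 2\right) \right)} + \left(58964 - 53321\right) = 3 \left(-8 + \left(3 - 7\right) \left(- 4 \left(-5 - 0 \cdot 5\right) + 2\right)\right)^{2} + \left(58964 - 53321\right) = 3 \left(-8 - 4 \left(- 4 \left(-5 - 0\right) + 2\right)\right)^{2} + \left(58964 - 53321\right) = 3 \left(-8 - 4 \left(- 4 \left(-5 + 0\right) + 2\right)\right)^{2} + 5643 = 3 \left(-8 - 4 \left(\left(-4\right) \left(-5\right) + 2\right)\right)^{2} + 5643 = 3 \left(-8 - 4 \left(20 + 2\right)\right)^{2} + 5643 = 3 \left(-8 - 88\right)^{2} + 5643 = 3 \left(-96\right)^{2} + 5643 = 3 \cdot 9216 + 5643 = 27648 + 5643 = 33291$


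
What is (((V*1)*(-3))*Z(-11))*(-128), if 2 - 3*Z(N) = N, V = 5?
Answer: 8320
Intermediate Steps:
Z(N) = ⅔ - N/3
(((V*1)*(-3))*Z(-11))*(-128) = (((5*1)*(-3))*(⅔ - ⅓*(-11)))*(-128) = ((5*(-3))*(⅔ + 11/3))*(-128) = -15*13/3*(-128) = -65*(-128) = 8320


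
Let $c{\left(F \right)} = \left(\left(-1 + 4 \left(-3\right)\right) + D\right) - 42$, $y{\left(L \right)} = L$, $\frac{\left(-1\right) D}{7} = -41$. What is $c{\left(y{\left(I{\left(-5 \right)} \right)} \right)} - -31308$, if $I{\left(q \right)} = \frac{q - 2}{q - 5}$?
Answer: $31540$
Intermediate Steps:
$D = 287$ ($D = \left(-7\right) \left(-41\right) = 287$)
$I{\left(q \right)} = \frac{-2 + q}{-5 + q}$
$c{\left(F \right)} = 232$ ($c{\left(F \right)} = \left(\left(-1 + 4 \left(-3\right)\right) + 287\right) - 42 = \left(\left(-1 - 12\right) + 287\right) - 42 = \left(-13 + 287\right) - 42 = 274 - 42 = 232$)
$c{\left(y{\left(I{\left(-5 \right)} \right)} \right)} - -31308 = 232 - -31308 = 232 + 31308 = 31540$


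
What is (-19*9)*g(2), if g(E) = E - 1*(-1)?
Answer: -513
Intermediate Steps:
g(E) = 1 + E (g(E) = E + 1 = 1 + E)
(-19*9)*g(2) = (-19*9)*(1 + 2) = -171*3 = -513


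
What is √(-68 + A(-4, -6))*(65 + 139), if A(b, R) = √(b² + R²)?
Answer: 204*√(-68 + 2*√13) ≈ 1590.5*I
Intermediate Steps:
A(b, R) = √(R² + b²)
√(-68 + A(-4, -6))*(65 + 139) = √(-68 + √((-6)² + (-4)²))*(65 + 139) = √(-68 + √(36 + 16))*204 = √(-68 + √52)*204 = √(-68 + 2*√13)*204 = 204*√(-68 + 2*√13)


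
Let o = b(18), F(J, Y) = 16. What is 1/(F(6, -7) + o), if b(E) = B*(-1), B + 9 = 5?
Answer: 1/20 ≈ 0.050000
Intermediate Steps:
B = -4 (B = -9 + 5 = -4)
b(E) = 4 (b(E) = -4*(-1) = 4)
o = 4
1/(F(6, -7) + o) = 1/(16 + 4) = 1/20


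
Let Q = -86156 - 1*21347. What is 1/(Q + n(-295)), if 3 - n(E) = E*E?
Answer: -1/194525 ≈ -5.1407e-6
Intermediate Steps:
n(E) = 3 - E² (n(E) = 3 - E*E = 3 - E²)
Q = -107503 (Q = -86156 - 21347 = -107503)
1/(Q + n(-295)) = 1/(-107503 + (3 - 1*(-295)²)) = 1/(-107503 + (3 - 1*87025)) = 1/(-107503 + (3 - 87025)) = 1/(-107503 - 87022) = 1/(-194525) = -1/194525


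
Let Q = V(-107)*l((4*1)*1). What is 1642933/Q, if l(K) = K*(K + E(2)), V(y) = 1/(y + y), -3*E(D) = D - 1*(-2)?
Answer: -527381493/16 ≈ -3.2961e+7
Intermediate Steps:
E(D) = -⅔ - D/3 (E(D) = -(D - 1*(-2))/3 = -(D + 2)/3 = -(2 + D)/3 = -⅔ - D/3)
V(y) = 1/(2*y)
l(K) = K*(-4/3 + K) (l(K) = K*(K + (-⅔ - ⅓*2)) = K*(K + (-⅔ - ⅔)) = K*(K - 4/3) = K*(-4/3 + K))
Q = -16/321 (Q = ((½)/(-107))*(((4*1)*1)*(-4 + 3*((4*1)*1))/3) = ((½)*(-1/107))*((4*1)*(-4 + 3*(4*1))/3) = -4*(-4 + 3*4)/642 = -4*(-4 + 12)/642 = -4*8/642 = -1/214*32/3 = -16/321 ≈ -0.049844)
1642933/Q = 1642933/(-16/321) = 1642933*(-321/16) = -527381493/16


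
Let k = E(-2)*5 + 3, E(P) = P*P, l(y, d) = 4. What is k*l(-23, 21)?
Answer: 92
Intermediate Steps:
E(P) = P²
k = 23 (k = (-2)²*5 + 3 = 4*5 + 3 = 20 + 3 = 23)
k*l(-23, 21) = 23*4 = 92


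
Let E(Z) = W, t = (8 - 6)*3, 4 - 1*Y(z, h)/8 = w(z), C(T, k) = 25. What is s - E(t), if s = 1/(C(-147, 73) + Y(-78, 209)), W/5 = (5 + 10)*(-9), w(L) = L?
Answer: 459676/681 ≈ 675.00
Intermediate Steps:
Y(z, h) = 32 - 8*z
t = 6 (t = 2*3 = 6)
W = -675 (W = 5*((5 + 10)*(-9)) = 5*(15*(-9)) = 5*(-135) = -675)
E(Z) = -675
s = 1/681 (s = 1/(25 + (32 - 8*(-78))) = 1/(25 + (32 + 624)) = 1/(25 + 656) = 1/681 ≈ 0.0014684)
s - E(t) = 1/681 - 1*(-675) = 1/681 + 675 = 459676/681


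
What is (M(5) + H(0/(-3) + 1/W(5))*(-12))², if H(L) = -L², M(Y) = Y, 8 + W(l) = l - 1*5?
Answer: 6889/256 ≈ 26.910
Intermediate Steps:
W(l) = -13 + l (W(l) = -8 + (l - 1*5) = -8 + (l - 5) = -8 + (-5 + l) = -13 + l)
(M(5) + H(0/(-3) + 1/W(5))*(-12))² = (5 - (0/(-3) + 1/(-13 + 5))²*(-12))² = (5 - (0*(-⅓) + 1/(-8))²*(-12))² = (5 - (0 + 1*(-⅛))²*(-12))² = (5 - (0 - ⅛)²*(-12))² = (5 - (-⅛)²*(-12))² = (5 - 1*1/64*(-12))² = (5 - 1/64*(-12))² = (5 + 3/16)² = (83/16)² = 6889/256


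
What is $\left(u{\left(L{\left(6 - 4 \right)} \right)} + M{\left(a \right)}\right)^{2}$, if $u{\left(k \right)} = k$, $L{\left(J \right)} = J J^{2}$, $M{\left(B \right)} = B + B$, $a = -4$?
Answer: $0$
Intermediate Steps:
$M{\left(B \right)} = 2 B$
$L{\left(J \right)} = J^{3}$
$\left(u{\left(L{\left(6 - 4 \right)} \right)} + M{\left(a \right)}\right)^{2} = \left(\left(6 - 4\right)^{3} + 2 \left(-4\right)\right)^{2} = \left(2^{3} - 8\right)^{2} = \left(8 - 8\right)^{2} = 0^{2} = 0$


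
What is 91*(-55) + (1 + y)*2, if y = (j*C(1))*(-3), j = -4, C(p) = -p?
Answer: -5027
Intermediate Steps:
y = -12 (y = -(-4)*(-3) = -4*(-1)*(-3) = 4*(-3) = -12)
91*(-55) + (1 + y)*2 = 91*(-55) + (1 - 12)*2 = -5005 - 11*2 = -5005 - 22 = -5027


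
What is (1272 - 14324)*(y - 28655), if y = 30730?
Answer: -27082900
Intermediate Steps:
(1272 - 14324)*(y - 28655) = (1272 - 14324)*(30730 - 28655) = -13052*2075 = -27082900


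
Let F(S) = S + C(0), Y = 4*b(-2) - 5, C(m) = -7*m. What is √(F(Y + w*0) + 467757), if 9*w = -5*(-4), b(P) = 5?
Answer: 2*√116943 ≈ 683.94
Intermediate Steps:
w = 20/9 (w = (-5*(-4))/9 = (⅑)*20 = 20/9 ≈ 2.2222)
Y = 15 (Y = 4*5 - 5 = 20 - 5 = 15)
F(S) = S (F(S) = S - 7*0 = S + 0 = S)
√(F(Y + w*0) + 467757) = √((15 + (20/9)*0) + 467757) = √((15 + 0) + 467757) = √(15 + 467757) = √467772 = 2*√116943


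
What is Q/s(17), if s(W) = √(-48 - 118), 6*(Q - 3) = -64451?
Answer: 64433*I*√166/996 ≈ 833.5*I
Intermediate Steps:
Q = -64433/6 (Q = 3 + (⅙)*(-64451) = 3 - 64451/6 = -64433/6 ≈ -10739.)
s(W) = I*√166 (s(W) = √(-166) = I*√166)
Q/s(17) = -64433*(-I*√166/166)/6 = -(-64433)*I*√166/996 = 64433*I*√166/996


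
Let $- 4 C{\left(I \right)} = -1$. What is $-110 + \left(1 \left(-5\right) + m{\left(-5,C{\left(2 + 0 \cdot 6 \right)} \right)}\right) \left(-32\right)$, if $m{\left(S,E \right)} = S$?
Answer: $210$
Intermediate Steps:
$C{\left(I \right)} = \frac{1}{4}$ ($C{\left(I \right)} = \left(- \frac{1}{4}\right) \left(-1\right) = \frac{1}{4}$)
$-110 + \left(1 \left(-5\right) + m{\left(-5,C{\left(2 + 0 \cdot 6 \right)} \right)}\right) \left(-32\right) = -110 + \left(1 \left(-5\right) - 5\right) \left(-32\right) = -110 + \left(-5 - 5\right) \left(-32\right) = -110 - -320 = -110 + 320 = 210$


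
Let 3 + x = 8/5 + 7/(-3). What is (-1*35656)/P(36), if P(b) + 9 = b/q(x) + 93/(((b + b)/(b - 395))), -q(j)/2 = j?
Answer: 5990208/78605 ≈ 76.206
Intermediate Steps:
x = -56/15 (x = -3 + (8/5 + 7/(-3)) = -3 + (8*(1/5) + 7*(-1/3)) = -3 + (8/5 - 7/3) = -3 - 11/15 = -56/15 ≈ -3.7333)
q(j) = -2*j
P(b) = -9 + 15*b/112 + 93*(-395 + b)/(2*b) (P(b) = -9 + (b/((-2*(-56/15))) + 93/(((b + b)/(b - 395)))) = -9 + (b/(112/15) + 93/(((2*b)/(-395 + b)))) = -9 + (b*(15/112) + 93/((2*b/(-395 + b)))) = -9 + (15*b/112 + 93*((-395 + b)/(2*b))) = -9 + (15*b/112 + 93*(-395 + b)/(2*b)) = -9 + 15*b/112 + 93*(-395 + b)/(2*b))
(-1*35656)/P(36) = (-1*35656)/(((15/112)*(-137144 + 36*(280 + 36))/36)) = -35656*1344/(5*(-137144 + 36*316)) = -35656*1344/(5*(-137144 + 11376)) = -35656/((15/112)*(1/36)*(-125768)) = -35656/(-78605/168) = -35656*(-168/78605) = 5990208/78605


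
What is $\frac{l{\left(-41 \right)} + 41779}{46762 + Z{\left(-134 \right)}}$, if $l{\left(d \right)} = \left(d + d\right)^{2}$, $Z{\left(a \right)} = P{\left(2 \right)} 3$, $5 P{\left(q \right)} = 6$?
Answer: $\frac{34645}{33404} \approx 1.0372$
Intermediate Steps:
$P{\left(q \right)} = \frac{6}{5}$ ($P{\left(q \right)} = \frac{1}{5} \cdot 6 = \frac{6}{5}$)
$Z{\left(a \right)} = \frac{18}{5}$ ($Z{\left(a \right)} = \frac{6}{5} \cdot 3 = \frac{18}{5}$)
$l{\left(d \right)} = 4 d^{2}$ ($l{\left(d \right)} = \left(2 d\right)^{2} = 4 d^{2}$)
$\frac{l{\left(-41 \right)} + 41779}{46762 + Z{\left(-134 \right)}} = \frac{4 \left(-41\right)^{2} + 41779}{46762 + \frac{18}{5}} = \frac{4 \cdot 1681 + 41779}{\frac{233828}{5}} = \left(6724 + 41779\right) \frac{5}{233828} = 48503 \cdot \frac{5}{233828} = \frac{34645}{33404}$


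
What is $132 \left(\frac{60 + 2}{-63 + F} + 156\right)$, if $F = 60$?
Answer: $17864$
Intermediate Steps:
$132 \left(\frac{60 + 2}{-63 + F} + 156\right) = 132 \left(\frac{60 + 2}{-63 + 60} + 156\right) = 132 \left(\frac{62}{-3} + 156\right) = 132 \left(62 \left(- \frac{1}{3}\right) + 156\right) = 132 \left(- \frac{62}{3} + 156\right) = 132 \cdot \frac{406}{3} = 17864$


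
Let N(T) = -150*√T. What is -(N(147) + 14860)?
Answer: -14860 + 1050*√3 ≈ -13041.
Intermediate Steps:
-(N(147) + 14860) = -(-1050*√3 + 14860) = -(14860 - 1050*√3) = -14860 + 1050*√3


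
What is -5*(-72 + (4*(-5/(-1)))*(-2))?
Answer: 560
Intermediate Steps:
-5*(-72 + (4*(-5/(-1)))*(-2)) = -5*(-72 + (4*(-5*(-1)))*(-2)) = -5*(-72 + (4*5)*(-2)) = -5*(-72 + 20*(-2)) = -5*(-72 - 40) = -5*(-112) = 560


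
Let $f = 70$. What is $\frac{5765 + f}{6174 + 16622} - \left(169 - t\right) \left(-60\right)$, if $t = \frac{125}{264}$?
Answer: $\frac{2535606275}{250756} \approx 10112.0$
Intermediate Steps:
$t = \frac{125}{264}$ ($t = 125 \cdot \frac{1}{264} = \frac{125}{264} \approx 0.47348$)
$\frac{5765 + f}{6174 + 16622} - \left(169 - t\right) \left(-60\right) = \frac{5765 + 70}{6174 + 16622} - \left(169 - \frac{125}{264}\right) \left(-60\right) = \frac{5835}{22796} - \left(169 - \frac{125}{264}\right) \left(-60\right) = 5835 \cdot \frac{1}{22796} - \frac{44491}{264} \left(-60\right) = \frac{5835}{22796} - - \frac{222455}{22} = \frac{5835}{22796} + \frac{222455}{22} = \frac{2535606275}{250756}$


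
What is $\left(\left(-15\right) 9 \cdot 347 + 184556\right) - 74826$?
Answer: $62885$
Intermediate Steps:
$\left(\left(-15\right) 9 \cdot 347 + 184556\right) - 74826 = \left(\left(-135\right) 347 + 184556\right) - 74826 = \left(-46845 + 184556\right) - 74826 = 137711 - 74826 = 62885$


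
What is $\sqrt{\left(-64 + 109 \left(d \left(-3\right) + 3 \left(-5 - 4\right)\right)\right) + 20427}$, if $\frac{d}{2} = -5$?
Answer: $\sqrt{20690} \approx 143.84$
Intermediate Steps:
$d = -10$ ($d = 2 \left(-5\right) = -10$)
$\sqrt{\left(-64 + 109 \left(d \left(-3\right) + 3 \left(-5 - 4\right)\right)\right) + 20427} = \sqrt{\left(-64 + 109 \left(\left(-10\right) \left(-3\right) + 3 \left(-5 - 4\right)\right)\right) + 20427} = \sqrt{\left(-64 + 109 \left(30 + 3 \left(-9\right)\right)\right) + 20427} = \sqrt{\left(-64 + 109 \left(30 - 27\right)\right) + 20427} = \sqrt{\left(-64 + 109 \cdot 3\right) + 20427} = \sqrt{\left(-64 + 327\right) + 20427} = \sqrt{263 + 20427} = \sqrt{20690}$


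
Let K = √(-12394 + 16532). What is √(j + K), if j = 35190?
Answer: √(35190 + √4138) ≈ 187.76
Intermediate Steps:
K = √4138 ≈ 64.327
√(j + K) = √(35190 + √4138)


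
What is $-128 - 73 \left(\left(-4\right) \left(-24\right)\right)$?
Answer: $-7136$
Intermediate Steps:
$-128 - 73 \left(\left(-4\right) \left(-24\right)\right) = -128 - 7008 = -7136$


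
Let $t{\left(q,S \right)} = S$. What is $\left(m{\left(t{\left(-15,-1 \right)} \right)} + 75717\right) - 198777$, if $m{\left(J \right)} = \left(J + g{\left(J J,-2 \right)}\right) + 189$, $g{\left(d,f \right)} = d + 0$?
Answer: $-122871$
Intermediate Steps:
$g{\left(d,f \right)} = d$
$m{\left(J \right)} = 189 + J + J^{2}$ ($m{\left(J \right)} = \left(J + J J\right) + 189 = \left(J + J^{2}\right) + 189 = 189 + J + J^{2}$)
$\left(m{\left(t{\left(-15,-1 \right)} \right)} + 75717\right) - 198777 = \left(\left(189 - 1 + \left(-1\right)^{2}\right) + 75717\right) - 198777 = \left(\left(189 - 1 + 1\right) + 75717\right) - 198777 = \left(189 + 75717\right) - 198777 = 75906 - 198777 = -122871$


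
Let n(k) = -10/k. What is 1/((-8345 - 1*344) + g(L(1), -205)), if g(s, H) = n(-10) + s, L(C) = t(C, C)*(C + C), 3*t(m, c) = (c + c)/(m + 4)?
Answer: -15/130316 ≈ -0.00011510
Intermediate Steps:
t(m, c) = 2*c/(3*(4 + m)) (t(m, c) = ((c + c)/(m + 4))/3 = ((2*c)/(4 + m))/3 = (2*c/(4 + m))/3 = 2*c/(3*(4 + m)))
L(C) = 4*C²/(3*(4 + C)) (L(C) = (2*C/(3*(4 + C)))*(C + C) = (2*C/(3*(4 + C)))*(2*C) = 4*C²/(3*(4 + C)))
g(s, H) = 1 + s (g(s, H) = -10/(-10) + s = -10*(-⅒) + s = 1 + s)
1/((-8345 - 1*344) + g(L(1), -205)) = 1/((-8345 - 1*344) + (1 + (4/3)*1²/(4 + 1))) = 1/((-8345 - 344) + (1 + (4/3)*1/5)) = 1/(-8689 + (1 + (4/3)*1*(⅕))) = 1/(-8689 + (1 + 4/15)) = 1/(-8689 + 19/15) = 1/(-130316/15) = -15/130316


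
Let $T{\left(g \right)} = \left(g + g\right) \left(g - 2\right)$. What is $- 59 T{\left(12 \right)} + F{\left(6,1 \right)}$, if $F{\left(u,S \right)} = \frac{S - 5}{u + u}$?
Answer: $- \frac{42481}{3} \approx -14160.0$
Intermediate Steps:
$F{\left(u,S \right)} = \frac{-5 + S}{2 u}$
$T{\left(g \right)} = 2 g \left(-2 + g\right)$
$- 59 T{\left(12 \right)} + F{\left(6,1 \right)} = - 59 \cdot 2 \cdot 12 \left(-2 + 12\right) + \frac{-5 + 1}{2 \cdot 6} = - 59 \cdot 2 \cdot 12 \cdot 10 + \frac{1}{2} \cdot \frac{1}{6} \left(-4\right) = \left(-59\right) 240 - \frac{1}{3} = -14160 - \frac{1}{3} = - \frac{42481}{3}$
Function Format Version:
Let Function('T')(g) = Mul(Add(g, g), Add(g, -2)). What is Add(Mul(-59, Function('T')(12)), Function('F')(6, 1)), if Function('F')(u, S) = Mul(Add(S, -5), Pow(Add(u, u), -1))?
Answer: Rational(-42481, 3) ≈ -14160.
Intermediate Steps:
Function('F')(u, S) = Mul(Rational(1, 2), Pow(u, -1), Add(-5, S)) (Function('F')(u, S) = Mul(Add(-5, S), Pow(Mul(2, u), -1)) = Mul(Add(-5, S), Mul(Rational(1, 2), Pow(u, -1))) = Mul(Rational(1, 2), Pow(u, -1), Add(-5, S)))
Function('T')(g) = Mul(2, g, Add(-2, g)) (Function('T')(g) = Mul(Mul(2, g), Add(-2, g)) = Mul(2, g, Add(-2, g)))
Add(Mul(-59, Function('T')(12)), Function('F')(6, 1)) = Add(Mul(-59, Mul(2, 12, Add(-2, 12))), Mul(Rational(1, 2), Pow(6, -1), Add(-5, 1))) = Add(Mul(-59, Mul(2, 12, 10)), Mul(Rational(1, 2), Rational(1, 6), -4)) = Add(Mul(-59, 240), Rational(-1, 3)) = Add(-14160, Rational(-1, 3)) = Rational(-42481, 3)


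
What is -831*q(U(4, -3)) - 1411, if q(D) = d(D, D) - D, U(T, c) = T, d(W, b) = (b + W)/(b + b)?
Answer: 1082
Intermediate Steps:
d(W, b) = (W + b)/(2*b) (d(W, b) = (W + b)/((2*b)) = (W + b)*(1/(2*b)) = (W + b)/(2*b))
q(D) = 1 - D (q(D) = (D + D)/(2*D) - D = (2*D)/(2*D) - D = 1 - D)
-831*q(U(4, -3)) - 1411 = -831*(1 - 1*4) - 1411 = -831*(1 - 4) - 1411 = -831*(-3) - 1411 = 2493 - 1411 = 1082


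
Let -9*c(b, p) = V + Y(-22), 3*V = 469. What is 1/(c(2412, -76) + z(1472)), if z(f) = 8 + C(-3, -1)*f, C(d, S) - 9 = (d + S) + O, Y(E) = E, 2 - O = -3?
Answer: 27/397253 ≈ 6.7967e-5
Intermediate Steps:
O = 5 (O = 2 - 1*(-3) = 2 + 3 = 5)
V = 469/3 (V = (⅓)*469 = 469/3 ≈ 156.33)
C(d, S) = 14 + S + d (C(d, S) = 9 + ((d + S) + 5) = 9 + ((S + d) + 5) = 9 + (5 + S + d) = 14 + S + d)
c(b, p) = -403/27 (c(b, p) = -(469/3 - 22)/9 = -⅑*403/3 = -403/27)
z(f) = 8 + 10*f (z(f) = 8 + (14 - 1 - 3)*f = 8 + 10*f)
1/(c(2412, -76) + z(1472)) = 1/(-403/27 + (8 + 10*1472)) = 1/(-403/27 + (8 + 14720)) = 1/(-403/27 + 14728) = 1/(397253/27) = 27/397253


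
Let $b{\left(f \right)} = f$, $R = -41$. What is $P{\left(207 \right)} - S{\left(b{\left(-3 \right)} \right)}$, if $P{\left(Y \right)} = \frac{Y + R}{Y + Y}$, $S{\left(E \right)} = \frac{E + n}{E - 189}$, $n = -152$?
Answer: $- \frac{5383}{13248} \approx -0.40633$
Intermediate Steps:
$S{\left(E \right)} = \frac{-152 + E}{-189 + E}$ ($S{\left(E \right)} = \frac{E - 152}{E - 189} = \frac{-152 + E}{-189 + E}$)
$P{\left(Y \right)} = \frac{-41 + Y}{2 Y}$ ($P{\left(Y \right)} = \frac{Y - 41}{Y + Y} = \frac{-41 + Y}{2 Y}$)
$P{\left(207 \right)} - S{\left(b{\left(-3 \right)} \right)} = \frac{-41 + 207}{2 \cdot 207} - \frac{-152 - 3}{-189 - 3} = \frac{1}{2} \cdot \frac{1}{207} \cdot 166 - \frac{1}{-192} \left(-155\right) = \frac{83}{207} - \left(- \frac{1}{192}\right) \left(-155\right) = \frac{83}{207} - \frac{155}{192} = - \frac{5383}{13248}$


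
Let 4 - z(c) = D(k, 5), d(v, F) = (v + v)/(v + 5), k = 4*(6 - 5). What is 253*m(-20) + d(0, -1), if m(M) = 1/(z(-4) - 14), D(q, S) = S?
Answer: -253/15 ≈ -16.867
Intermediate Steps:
k = 4 (k = 4*1 = 4)
d(v, F) = 2*v/(5 + v) (d(v, F) = (2*v)/(5 + v) = 2*v/(5 + v))
z(c) = -1 (z(c) = 4 - 1*5 = 4 - 5 = -1)
m(M) = -1/15 (m(M) = 1/(-1 - 14) = 1/(-15) = -1/15)
253*m(-20) + d(0, -1) = 253*(-1/15) + 2*0/(5 + 0) = -253/15 + 2*0/5 = -253/15 + 2*0*(1/5) = -253/15 + 0 = -253/15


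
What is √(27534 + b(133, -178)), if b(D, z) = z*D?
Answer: 2*√965 ≈ 62.129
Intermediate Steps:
b(D, z) = D*z
√(27534 + b(133, -178)) = √(27534 + 133*(-178)) = √(27534 - 23674) = √3860 = 2*√965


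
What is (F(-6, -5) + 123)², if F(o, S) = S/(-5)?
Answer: 15376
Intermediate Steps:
F(o, S) = -S/5 (F(o, S) = S*(-⅕) = -S/5)
(F(-6, -5) + 123)² = (-⅕*(-5) + 123)² = (1 + 123)² = 124² = 15376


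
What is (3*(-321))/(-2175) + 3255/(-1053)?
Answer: -673954/254475 ≈ -2.6484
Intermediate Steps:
(3*(-321))/(-2175) + 3255/(-1053) = -963*(-1/2175) + 3255*(-1/1053) = 321/725 - 1085/351 = -673954/254475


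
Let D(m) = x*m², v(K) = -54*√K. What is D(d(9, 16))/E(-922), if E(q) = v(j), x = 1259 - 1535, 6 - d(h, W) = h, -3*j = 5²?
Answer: -46*I*√3/5 ≈ -15.935*I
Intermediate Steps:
j = -25/3 (j = -⅓*5² = -⅓*25 = -25/3 ≈ -8.3333)
d(h, W) = 6 - h
x = -276
E(q) = -90*I*√3
D(m) = -276*m²
D(d(9, 16))/E(-922) = (-276*(6 - 1*9)²)/((-90*I*√3)) = (-276*(6 - 9)²)*(I*√3/270) = (-276*(-3)²)*(I*√3/270) = (-276*9)*(I*√3/270) = -46*I*√3/5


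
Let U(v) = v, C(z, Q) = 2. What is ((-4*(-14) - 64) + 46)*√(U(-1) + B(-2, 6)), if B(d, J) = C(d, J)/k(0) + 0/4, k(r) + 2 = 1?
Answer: 38*I*√3 ≈ 65.818*I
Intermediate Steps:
k(r) = -1 (k(r) = -2 + 1 = -1)
B(d, J) = -2 (B(d, J) = 2/(-1) + 0/4 = 2*(-1) + 0*(¼) = -2 + 0 = -2)
((-4*(-14) - 64) + 46)*√(U(-1) + B(-2, 6)) = ((-4*(-14) - 64) + 46)*√(-1 - 2) = ((56 - 64) + 46)*√(-3) = (-8 + 46)*(I*√3) = 38*(I*√3) = 38*I*√3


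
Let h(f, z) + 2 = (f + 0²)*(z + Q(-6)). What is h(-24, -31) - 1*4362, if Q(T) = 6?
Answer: -3764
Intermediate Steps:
h(f, z) = -2 + f*(6 + z) (h(f, z) = -2 + (f + 0²)*(z + 6) = -2 + (f + 0)*(6 + z) = -2 + f*(6 + z))
h(-24, -31) - 1*4362 = (-2 + 6*(-24) - 24*(-31)) - 1*4362 = (-2 - 144 + 744) - 4362 = 598 - 4362 = -3764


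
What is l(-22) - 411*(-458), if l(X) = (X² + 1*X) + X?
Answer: 188678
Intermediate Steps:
l(X) = X² + 2*X (l(X) = (X² + X) + X = (X + X²) + X = X² + 2*X)
l(-22) - 411*(-458) = -22*(2 - 22) - 411*(-458) = -22*(-20) + 188238 = 440 + 188238 = 188678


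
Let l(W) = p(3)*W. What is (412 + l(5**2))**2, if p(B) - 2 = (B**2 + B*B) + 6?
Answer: 1127844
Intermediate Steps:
p(B) = 8 + 2*B**2 (p(B) = 2 + ((B**2 + B*B) + 6) = 2 + ((B**2 + B**2) + 6) = 2 + (2*B**2 + 6) = 2 + (6 + 2*B**2) = 8 + 2*B**2)
l(W) = 26*W (l(W) = (8 + 2*3**2)*W = (8 + 2*9)*W = (8 + 18)*W = 26*W)
(412 + l(5**2))**2 = (412 + 26*5**2)**2 = (412 + 26*25)**2 = (412 + 650)**2 = 1062**2 = 1127844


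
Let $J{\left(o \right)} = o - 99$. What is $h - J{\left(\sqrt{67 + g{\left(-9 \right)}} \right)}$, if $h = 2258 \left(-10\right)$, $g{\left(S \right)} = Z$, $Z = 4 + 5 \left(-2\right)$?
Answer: $-22481 - \sqrt{61} \approx -22489.0$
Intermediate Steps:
$Z = -6$ ($Z = 4 - 10 = -6$)
$g{\left(S \right)} = -6$
$J{\left(o \right)} = -99 + o$
$h = -22580$
$h - J{\left(\sqrt{67 + g{\left(-9 \right)}} \right)} = -22580 - \left(-99 + \sqrt{67 - 6}\right) = -22580 - \left(-99 + \sqrt{61}\right) = -22580 + \left(99 - \sqrt{61}\right) = -22481 - \sqrt{61}$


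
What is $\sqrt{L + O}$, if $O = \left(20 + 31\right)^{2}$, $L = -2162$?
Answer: $\sqrt{439} \approx 20.952$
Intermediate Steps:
$O = 2601$ ($O = 51^{2} = 2601$)
$\sqrt{L + O} = \sqrt{-2162 + 2601} = \sqrt{439}$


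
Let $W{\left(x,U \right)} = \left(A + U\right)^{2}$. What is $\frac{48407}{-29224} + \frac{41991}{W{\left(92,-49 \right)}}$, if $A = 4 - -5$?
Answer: $\frac{143711723}{5844800} \approx 24.588$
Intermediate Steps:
$A = 9$ ($A = 4 + 5 = 9$)
$W{\left(x,U \right)} = \left(9 + U\right)^{2}$
$\frac{48407}{-29224} + \frac{41991}{W{\left(92,-49 \right)}} = \frac{48407}{-29224} + \frac{41991}{\left(9 - 49\right)^{2}} = 48407 \left(- \frac{1}{29224}\right) + \frac{41991}{\left(-40\right)^{2}} = - \frac{48407}{29224} + \frac{41991}{1600} = \frac{143711723}{5844800}$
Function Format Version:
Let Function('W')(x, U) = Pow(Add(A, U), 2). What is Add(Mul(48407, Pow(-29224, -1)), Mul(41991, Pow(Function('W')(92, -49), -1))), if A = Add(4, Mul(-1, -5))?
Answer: Rational(143711723, 5844800) ≈ 24.588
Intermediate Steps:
A = 9 (A = Add(4, 5) = 9)
Function('W')(x, U) = Pow(Add(9, U), 2)
Add(Mul(48407, Pow(-29224, -1)), Mul(41991, Pow(Function('W')(92, -49), -1))) = Add(Mul(48407, Pow(-29224, -1)), Mul(41991, Pow(Pow(Add(9, -49), 2), -1))) = Add(Mul(48407, Rational(-1, 29224)), Mul(41991, Pow(Pow(-40, 2), -1))) = Add(Rational(-48407, 29224), Mul(41991, Pow(1600, -1))) = Add(Rational(-48407, 29224), Mul(41991, Rational(1, 1600))) = Add(Rational(-48407, 29224), Rational(41991, 1600)) = Rational(143711723, 5844800)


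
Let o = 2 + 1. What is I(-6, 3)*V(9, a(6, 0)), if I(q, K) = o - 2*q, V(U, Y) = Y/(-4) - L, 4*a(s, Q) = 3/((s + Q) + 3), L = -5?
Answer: 1195/16 ≈ 74.688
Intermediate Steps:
o = 3
a(s, Q) = 3/(4*(3 + Q + s)) (a(s, Q) = (3/((s + Q) + 3))/4 = (3/((Q + s) + 3))/4 = (3/(3 + Q + s))/4 = 3/(4*(3 + Q + s)))
V(U, Y) = 5 - Y/4 (V(U, Y) = Y/(-4) - 1*(-5) = Y*(-¼) + 5 = -Y/4 + 5 = 5 - Y/4)
I(q, K) = 3 - 2*q
I(-6, 3)*V(9, a(6, 0)) = (3 - 2*(-6))*(5 - 3/(16*(3 + 0 + 6))) = (3 + 12)*(5 - 3/(16*9)) = 15*(5 - 3/(16*9)) = 15*(5 - ¼*1/12) = 15*(5 - 1/48) = 15*(239/48) = 1195/16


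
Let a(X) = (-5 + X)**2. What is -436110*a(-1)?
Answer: -15699960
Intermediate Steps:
-436110*a(-1) = -436110*(-5 - 1)**2 = -436110*(-6)**2 = -436110*36 = -15699960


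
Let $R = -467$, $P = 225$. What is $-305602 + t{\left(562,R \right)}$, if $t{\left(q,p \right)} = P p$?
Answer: $-410677$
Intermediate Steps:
$t{\left(q,p \right)} = 225 p$
$-305602 + t{\left(562,R \right)} = -305602 + 225 \left(-467\right) = -305602 - 105075 = -410677$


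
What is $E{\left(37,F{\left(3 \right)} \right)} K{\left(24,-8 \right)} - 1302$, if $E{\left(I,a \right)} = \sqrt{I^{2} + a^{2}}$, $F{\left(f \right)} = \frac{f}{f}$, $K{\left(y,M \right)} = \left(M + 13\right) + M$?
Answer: $-1302 - 3 \sqrt{1370} \approx -1413.0$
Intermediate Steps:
$K{\left(y,M \right)} = 13 + 2 M$ ($K{\left(y,M \right)} = \left(13 + M\right) + M = 13 + 2 M$)
$F{\left(f \right)} = 1$
$E{\left(37,F{\left(3 \right)} \right)} K{\left(24,-8 \right)} - 1302 = \sqrt{37^{2} + 1^{2}} \left(13 + 2 \left(-8\right)\right) - 1302 = \sqrt{1369 + 1} \left(13 - 16\right) - 1302 = \sqrt{1370} \left(-3\right) - 1302 = - 3 \sqrt{1370} - 1302 = -1302 - 3 \sqrt{1370}$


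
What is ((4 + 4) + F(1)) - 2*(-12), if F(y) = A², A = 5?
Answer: 57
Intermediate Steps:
F(y) = 25 (F(y) = 5² = 25)
((4 + 4) + F(1)) - 2*(-12) = ((4 + 4) + 25) - 2*(-12) = (8 + 25) + 24 = 33 + 24 = 57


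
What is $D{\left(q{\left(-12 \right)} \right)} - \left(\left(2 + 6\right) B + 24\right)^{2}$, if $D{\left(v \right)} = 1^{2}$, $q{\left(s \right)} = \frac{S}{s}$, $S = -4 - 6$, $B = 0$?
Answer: $-575$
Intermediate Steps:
$S = -10$ ($S = -4 - 6 = -10$)
$q{\left(s \right)} = - \frac{10}{s}$
$D{\left(v \right)} = 1$
$D{\left(q{\left(-12 \right)} \right)} - \left(\left(2 + 6\right) B + 24\right)^{2} = 1 - \left(\left(2 + 6\right) 0 + 24\right)^{2} = 1 - \left(8 \cdot 0 + 24\right)^{2} = 1 - \left(0 + 24\right)^{2} = 1 - 24^{2} = 1 - 576 = -575$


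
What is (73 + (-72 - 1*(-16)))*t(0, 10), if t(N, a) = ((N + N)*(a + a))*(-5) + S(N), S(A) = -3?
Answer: -51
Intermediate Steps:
t(N, a) = -3 - 20*N*a (t(N, a) = ((N + N)*(a + a))*(-5) - 3 = ((2*N)*(2*a))*(-5) - 3 = (4*N*a)*(-5) - 3 = -20*N*a - 3 = -3 - 20*N*a)
(73 + (-72 - 1*(-16)))*t(0, 10) = (73 + (-72 - 1*(-16)))*(-3 - 20*0*10) = (73 + (-72 + 16))*(-3 + 0) = (73 - 56)*(-3) = 17*(-3) = -51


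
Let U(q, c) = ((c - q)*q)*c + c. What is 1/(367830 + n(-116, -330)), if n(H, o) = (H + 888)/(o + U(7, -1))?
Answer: 275/101152478 ≈ 2.7187e-6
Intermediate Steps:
U(q, c) = c + c*q*(c - q) (U(q, c) = (q*(c - q))*c + c = c*q*(c - q) + c = c + c*q*(c - q))
n(H, o) = (888 + H)/(55 + o) (n(H, o) = (H + 888)/(o - (1 - 1*7² - 1*7)) = (888 + H)/(o - (1 - 1*49 - 7)) = (888 + H)/(o - (1 - 49 - 7)) = (888 + H)/(o - 1*(-55)) = (888 + H)/(o + 55) = (888 + H)/(55 + o))
1/(367830 + n(-116, -330)) = 1/(367830 + (888 - 116)/(55 - 330)) = 1/(367830 + 772/(-275)) = 1/(367830 - 1/275*772) = 1/(367830 - 772/275) = 1/(101152478/275) = 275/101152478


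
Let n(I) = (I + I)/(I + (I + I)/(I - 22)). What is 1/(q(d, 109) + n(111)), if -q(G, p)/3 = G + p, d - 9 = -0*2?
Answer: -91/32036 ≈ -0.0028406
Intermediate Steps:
d = 9 (d = 9 - 0*2 = 9 - 4*0 = 9 + 0 = 9)
n(I) = 2*I/(I + 2*I/(-22 + I)) (n(I) = (2*I)/(I + (2*I)/(-22 + I)) = (2*I)/(I + 2*I/(-22 + I)) = 2*I/(I + 2*I/(-22 + I)))
q(G, p) = -3*G - 3*p (q(G, p) = -3*(G + p) = -3*G - 3*p)
1/(q(d, 109) + n(111)) = 1/((-3*9 - 3*109) + 2*(-22 + 111)/(-20 + 111)) = 1/((-27 - 327) + 2*89/91) = 1/(-354 + 2*(1/91)*89) = 1/(-354 + 178/91) = 1/(-32036/91) = -91/32036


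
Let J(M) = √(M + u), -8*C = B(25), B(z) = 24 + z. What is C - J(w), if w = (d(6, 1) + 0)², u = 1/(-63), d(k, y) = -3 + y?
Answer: -49/8 - √1757/21 ≈ -8.1210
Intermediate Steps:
C = -49/8 (C = -(24 + 25)/8 = -⅛*49 = -49/8 ≈ -6.1250)
u = -1/63 ≈ -0.015873
w = 4 (w = ((-3 + 1) + 0)² = (-2 + 0)² = (-2)² = 4)
J(M) = √(-1/63 + M) (J(M) = √(M - 1/63) = √(-1/63 + M))
C - J(w) = -49/8 - √(-7 + 441*4)/21 = -49/8 - √(-7 + 1764)/21 = -49/8 - √1757/21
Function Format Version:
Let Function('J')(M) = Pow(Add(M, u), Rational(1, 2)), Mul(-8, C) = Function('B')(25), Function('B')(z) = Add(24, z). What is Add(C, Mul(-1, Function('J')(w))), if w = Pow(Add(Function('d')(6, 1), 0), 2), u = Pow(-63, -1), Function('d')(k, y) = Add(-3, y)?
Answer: Add(Rational(-49, 8), Mul(Rational(-1, 21), Pow(1757, Rational(1, 2)))) ≈ -8.1210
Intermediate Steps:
C = Rational(-49, 8) (C = Mul(Rational(-1, 8), Add(24, 25)) = Mul(Rational(-1, 8), 49) = Rational(-49, 8) ≈ -6.1250)
u = Rational(-1, 63) ≈ -0.015873
w = 4 (w = Pow(Add(Add(-3, 1), 0), 2) = Pow(Add(-2, 0), 2) = Pow(-2, 2) = 4)
Function('J')(M) = Pow(Add(Rational(-1, 63), M), Rational(1, 2)) (Function('J')(M) = Pow(Add(M, Rational(-1, 63)), Rational(1, 2)) = Pow(Add(Rational(-1, 63), M), Rational(1, 2)))
Add(C, Mul(-1, Function('J')(w))) = Add(Rational(-49, 8), Mul(-1, Mul(Rational(1, 21), Pow(Add(-7, Mul(441, 4)), Rational(1, 2))))) = Add(Rational(-49, 8), Mul(-1, Mul(Rational(1, 21), Pow(Add(-7, 1764), Rational(1, 2))))) = Add(Rational(-49, 8), Mul(-1, Mul(Rational(1, 21), Pow(1757, Rational(1, 2))))) = Add(Rational(-49, 8), Mul(Rational(-1, 21), Pow(1757, Rational(1, 2))))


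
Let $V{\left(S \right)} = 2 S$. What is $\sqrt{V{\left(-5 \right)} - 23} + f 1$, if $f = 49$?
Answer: $49 + i \sqrt{33} \approx 49.0 + 5.7446 i$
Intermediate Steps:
$\sqrt{V{\left(-5 \right)} - 23} + f 1 = \sqrt{2 \left(-5\right) - 23} + 49 \cdot 1 = \sqrt{-10 - 23} + 49 = \sqrt{-33} + 49 = i \sqrt{33} + 49 = 49 + i \sqrt{33}$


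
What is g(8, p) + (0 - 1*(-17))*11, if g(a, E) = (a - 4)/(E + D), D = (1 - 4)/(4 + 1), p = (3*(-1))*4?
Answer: 11761/63 ≈ 186.68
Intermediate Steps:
p = -12 (p = -3*4 = -12)
D = -⅗ (D = -3/5 = -3*⅕ = -⅗ ≈ -0.60000)
g(a, E) = (-4 + a)/(-⅗ + E) (g(a, E) = (a - 4)/(E - ⅗) = (-4 + a)/(-⅗ + E))
g(8, p) + (0 - 1*(-17))*11 = 5*(-4 + 8)/(-3 + 5*(-12)) + (0 - 1*(-17))*11 = 5*4/(-3 - 60) + (0 + 17)*11 = 5*4/(-63) + 17*11 = 5*(-1/63)*4 + 187 = -20/63 + 187 = 11761/63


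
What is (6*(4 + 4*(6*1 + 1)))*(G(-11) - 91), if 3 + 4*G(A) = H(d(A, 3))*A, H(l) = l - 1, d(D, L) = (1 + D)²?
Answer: -69888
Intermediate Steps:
H(l) = -1 + l
G(A) = -¾ + A*(-1 + (1 + A)²)/4 (G(A) = -¾ + ((-1 + (1 + A)²)*A)/4 = -¾ + (A*(-1 + (1 + A)²))/4 = -¾ + A*(-1 + (1 + A)²)/4)
(6*(4 + 4*(6*1 + 1)))*(G(-11) - 91) = (6*(4 + 4*(6*1 + 1)))*((-¾ + (¼)*(-11)*(-1 + (1 - 11)²)) - 91) = (6*(4 + 4*(6 + 1)))*((-¾ + (¼)*(-11)*(-1 + (-10)²)) - 91) = (6*(4 + 4*7))*((-¾ + (¼)*(-11)*(-1 + 100)) - 91) = (6*(4 + 28))*((-¾ + (¼)*(-11)*99) - 91) = (6*32)*((-¾ - 1089/4) - 91) = 192*(-273 - 91) = 192*(-364) = -69888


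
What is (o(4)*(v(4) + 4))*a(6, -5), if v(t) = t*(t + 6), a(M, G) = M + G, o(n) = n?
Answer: 176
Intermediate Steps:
a(M, G) = G + M
v(t) = t*(6 + t)
(o(4)*(v(4) + 4))*a(6, -5) = (4*(4*(6 + 4) + 4))*(-5 + 6) = (4*(4*10 + 4))*1 = (4*(40 + 4))*1 = (4*44)*1 = 176*1 = 176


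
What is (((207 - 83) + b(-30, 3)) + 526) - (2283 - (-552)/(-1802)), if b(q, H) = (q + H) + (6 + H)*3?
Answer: -1471057/901 ≈ -1632.7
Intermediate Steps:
b(q, H) = 18 + q + 4*H (b(q, H) = (H + q) + (18 + 3*H) = 18 + q + 4*H)
(((207 - 83) + b(-30, 3)) + 526) - (2283 - (-552)/(-1802)) = (((207 - 83) + (18 - 30 + 4*3)) + 526) - (2283 - (-552)/(-1802)) = ((124 + (18 - 30 + 12)) + 526) - (2283 - (-552)*(-1)/1802) = ((124 + 0) + 526) - (2283 - 1*276/901) = (124 + 526) - (2283 - 276/901) = 650 - 1*2056707/901 = 650 - 2056707/901 = -1471057/901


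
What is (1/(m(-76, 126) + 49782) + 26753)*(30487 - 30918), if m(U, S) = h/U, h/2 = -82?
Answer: -10906729101346/945899 ≈ -1.1531e+7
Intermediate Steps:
h = -164 (h = 2*(-82) = -164)
m(U, S) = -164/U
(1/(m(-76, 126) + 49782) + 26753)*(30487 - 30918) = (1/(-164/(-76) + 49782) + 26753)*(30487 - 30918) = (1/(-164*(-1/76) + 49782) + 26753)*(-431) = (1/(41/19 + 49782) + 26753)*(-431) = (1/(945899/19) + 26753)*(-431) = (19/945899 + 26753)*(-431) = (25305635966/945899)*(-431) = -10906729101346/945899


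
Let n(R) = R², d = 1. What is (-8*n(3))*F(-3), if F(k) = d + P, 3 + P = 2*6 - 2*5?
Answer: 0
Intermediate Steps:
P = -1 (P = -3 + (2*6 - 2*5) = -3 + (12 - 10) = -3 + 2 = -1)
F(k) = 0 (F(k) = 1 - 1 = 0)
(-8*n(3))*F(-3) = -8*3²*0 = -8*9*0 = -72*0 = 0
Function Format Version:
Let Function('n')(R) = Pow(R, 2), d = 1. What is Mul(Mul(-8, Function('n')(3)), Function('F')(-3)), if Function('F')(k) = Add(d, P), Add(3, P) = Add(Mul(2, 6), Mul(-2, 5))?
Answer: 0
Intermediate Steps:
P = -1 (P = Add(-3, Add(Mul(2, 6), Mul(-2, 5))) = Add(-3, Add(12, -10)) = Add(-3, 2) = -1)
Function('F')(k) = 0 (Function('F')(k) = Add(1, -1) = 0)
Mul(Mul(-8, Function('n')(3)), Function('F')(-3)) = Mul(Mul(-8, Pow(3, 2)), 0) = Mul(Mul(-8, 9), 0) = Mul(-72, 0) = 0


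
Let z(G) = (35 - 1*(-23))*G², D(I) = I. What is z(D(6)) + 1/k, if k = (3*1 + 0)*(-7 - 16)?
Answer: 144071/69 ≈ 2088.0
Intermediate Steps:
k = -69 (k = (3 + 0)*(-23) = 3*(-23) = -69)
z(G) = 58*G² (z(G) = (35 + 23)*G² = 58*G²)
z(D(6)) + 1/k = 58*6² + 1/(-69) = 58*36 - 1/69 = 2088 - 1/69 = 144071/69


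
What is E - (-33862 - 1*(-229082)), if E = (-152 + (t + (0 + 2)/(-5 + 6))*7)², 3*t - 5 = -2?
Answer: -178059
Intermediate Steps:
t = 1 (t = 5/3 + (⅓)*(-2) = 5/3 - ⅔ = 1)
E = 17161 (E = (-152 + (1 + (0 + 2)/(-5 + 6))*7)² = (-152 + (1 + 2/1)*7)² = (-152 + (1 + 2*1)*7)² = (-152 + (1 + 2)*7)² = (-152 + 3*7)² = (-152 + 21)² = (-131)² = 17161)
E - (-33862 - 1*(-229082)) = 17161 - (-33862 - 1*(-229082)) = 17161 - (-33862 + 229082) = 17161 - 1*195220 = 17161 - 195220 = -178059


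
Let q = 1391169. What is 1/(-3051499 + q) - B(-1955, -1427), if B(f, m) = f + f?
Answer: 6491890299/1660330 ≈ 3910.0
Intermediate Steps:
B(f, m) = 2*f
1/(-3051499 + q) - B(-1955, -1427) = 1/(-3051499 + 1391169) - 2*(-1955) = 1/(-1660330) - 1*(-3910) = -1/1660330 + 3910 = 6491890299/1660330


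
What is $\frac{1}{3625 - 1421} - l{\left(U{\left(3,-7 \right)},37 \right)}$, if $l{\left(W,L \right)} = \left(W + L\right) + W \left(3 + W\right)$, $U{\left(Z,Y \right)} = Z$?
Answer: $- \frac{127831}{2204} \approx -58.0$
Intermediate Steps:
$l{\left(W,L \right)} = L + W + W \left(3 + W\right)$ ($l{\left(W,L \right)} = \left(L + W\right) + W \left(3 + W\right) = L + W + W \left(3 + W\right)$)
$\frac{1}{3625 - 1421} - l{\left(U{\left(3,-7 \right)},37 \right)} = \frac{1}{3625 - 1421} - \left(37 + 3^{2} + 4 \cdot 3\right) = \frac{1}{2204} - \left(37 + 9 + 12\right) = \frac{1}{2204} - 58 = - \frac{127831}{2204}$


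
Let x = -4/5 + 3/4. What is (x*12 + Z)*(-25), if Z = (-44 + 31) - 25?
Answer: 965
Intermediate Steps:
Z = -38 (Z = -13 - 25 = -38)
x = -1/20 (x = -4*⅕ + 3*(¼) = -⅘ + ¾ = -1/20 ≈ -0.050000)
(x*12 + Z)*(-25) = (-1/20*12 - 38)*(-25) = (-⅗ - 38)*(-25) = -193/5*(-25) = 965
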